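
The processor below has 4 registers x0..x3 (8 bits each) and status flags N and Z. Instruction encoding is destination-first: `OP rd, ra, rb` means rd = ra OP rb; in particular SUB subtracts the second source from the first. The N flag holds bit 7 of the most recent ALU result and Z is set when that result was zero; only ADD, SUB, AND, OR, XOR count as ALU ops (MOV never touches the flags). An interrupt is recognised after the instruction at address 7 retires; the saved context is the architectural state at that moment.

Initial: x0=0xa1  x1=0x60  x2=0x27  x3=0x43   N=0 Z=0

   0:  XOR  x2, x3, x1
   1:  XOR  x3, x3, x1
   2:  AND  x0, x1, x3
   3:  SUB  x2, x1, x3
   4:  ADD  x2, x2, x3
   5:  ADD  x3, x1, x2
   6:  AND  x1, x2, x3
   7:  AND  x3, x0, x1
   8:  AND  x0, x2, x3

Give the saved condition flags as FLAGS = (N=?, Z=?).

FLAGS = (N=0, Z=1)

after  0: x0=0xa1 x1=0x60 x2=0x23 x3=0x43  N=0 Z=0
after  1: x0=0xa1 x1=0x60 x2=0x23 x3=0x23  N=0 Z=0
after  2: x0=0x20 x1=0x60 x2=0x23 x3=0x23  N=0 Z=0
after  3: x0=0x20 x1=0x60 x2=0x3d x3=0x23  N=0 Z=0
after  4: x0=0x20 x1=0x60 x2=0x60 x3=0x23  N=0 Z=0
after  5: x0=0x20 x1=0x60 x2=0x60 x3=0xc0  N=1 Z=0
after  6: x0=0x20 x1=0x40 x2=0x60 x3=0xc0  N=0 Z=0
after  7: x0=0x20 x1=0x40 x2=0x60 x3=0x00  N=0 Z=1
-- IRQ taken; context saved, return-PC = 8 --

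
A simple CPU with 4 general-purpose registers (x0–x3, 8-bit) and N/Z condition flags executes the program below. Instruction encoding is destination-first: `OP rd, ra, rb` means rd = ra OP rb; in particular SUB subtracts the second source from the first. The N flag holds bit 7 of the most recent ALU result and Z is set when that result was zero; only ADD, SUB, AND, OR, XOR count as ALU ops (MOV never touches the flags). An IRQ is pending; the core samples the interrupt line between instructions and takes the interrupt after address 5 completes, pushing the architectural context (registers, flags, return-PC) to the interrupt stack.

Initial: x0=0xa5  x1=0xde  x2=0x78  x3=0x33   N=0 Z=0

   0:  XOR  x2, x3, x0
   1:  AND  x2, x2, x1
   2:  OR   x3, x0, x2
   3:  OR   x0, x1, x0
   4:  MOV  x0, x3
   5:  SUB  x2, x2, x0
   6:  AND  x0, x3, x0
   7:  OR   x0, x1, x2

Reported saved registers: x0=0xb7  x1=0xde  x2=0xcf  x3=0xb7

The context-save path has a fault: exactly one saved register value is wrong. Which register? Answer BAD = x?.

after  0: x0=0xa5 x1=0xde x2=0x96 x3=0x33  N=1 Z=0
after  1: x0=0xa5 x1=0xde x2=0x96 x3=0x33  N=1 Z=0
after  2: x0=0xa5 x1=0xde x2=0x96 x3=0xb7  N=1 Z=0
after  3: x0=0xff x1=0xde x2=0x96 x3=0xb7  N=1 Z=0
after  4: x0=0xb7 x1=0xde x2=0x96 x3=0xb7  N=1 Z=0
after  5: x0=0xb7 x1=0xde x2=0xdf x3=0xb7  N=1 Z=0
-- IRQ taken; context saved, return-PC = 6 --
mismatch: x2: reported 0xcf vs actual 0xdf

BAD = x2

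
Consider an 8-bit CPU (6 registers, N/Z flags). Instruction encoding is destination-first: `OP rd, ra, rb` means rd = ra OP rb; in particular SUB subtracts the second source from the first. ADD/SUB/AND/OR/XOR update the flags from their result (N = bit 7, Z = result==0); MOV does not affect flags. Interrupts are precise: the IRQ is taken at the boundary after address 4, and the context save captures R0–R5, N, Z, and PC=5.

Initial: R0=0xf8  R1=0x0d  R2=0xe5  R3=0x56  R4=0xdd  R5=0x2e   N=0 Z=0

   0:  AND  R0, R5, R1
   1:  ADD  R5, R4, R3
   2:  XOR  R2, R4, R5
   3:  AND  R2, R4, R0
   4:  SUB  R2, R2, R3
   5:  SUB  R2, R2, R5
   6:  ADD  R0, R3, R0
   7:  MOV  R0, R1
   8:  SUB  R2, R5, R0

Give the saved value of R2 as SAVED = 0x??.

after  0: R0=0x0c R1=0x0d R2=0xe5 R3=0x56 R4=0xdd R5=0x2e  N=0 Z=0
after  1: R0=0x0c R1=0x0d R2=0xe5 R3=0x56 R4=0xdd R5=0x33  N=0 Z=0
after  2: R0=0x0c R1=0x0d R2=0xee R3=0x56 R4=0xdd R5=0x33  N=1 Z=0
after  3: R0=0x0c R1=0x0d R2=0x0c R3=0x56 R4=0xdd R5=0x33  N=0 Z=0
after  4: R0=0x0c R1=0x0d R2=0xb6 R3=0x56 R4=0xdd R5=0x33  N=1 Z=0
-- IRQ taken; context saved, return-PC = 5 --

SAVED = 0xb6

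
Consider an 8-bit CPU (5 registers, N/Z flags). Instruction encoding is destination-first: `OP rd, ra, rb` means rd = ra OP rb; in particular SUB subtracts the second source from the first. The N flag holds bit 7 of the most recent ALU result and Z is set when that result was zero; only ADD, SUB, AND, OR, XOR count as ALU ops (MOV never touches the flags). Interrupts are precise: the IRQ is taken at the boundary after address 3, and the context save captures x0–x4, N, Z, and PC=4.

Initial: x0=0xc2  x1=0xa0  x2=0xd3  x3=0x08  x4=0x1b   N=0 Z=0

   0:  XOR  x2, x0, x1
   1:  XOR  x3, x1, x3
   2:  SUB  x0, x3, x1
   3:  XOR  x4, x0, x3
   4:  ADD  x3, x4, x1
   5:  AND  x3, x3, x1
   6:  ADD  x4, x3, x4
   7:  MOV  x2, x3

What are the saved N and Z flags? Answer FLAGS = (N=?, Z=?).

FLAGS = (N=1, Z=0)

after  0: x0=0xc2 x1=0xa0 x2=0x62 x3=0x08 x4=0x1b  N=0 Z=0
after  1: x0=0xc2 x1=0xa0 x2=0x62 x3=0xa8 x4=0x1b  N=1 Z=0
after  2: x0=0x08 x1=0xa0 x2=0x62 x3=0xa8 x4=0x1b  N=0 Z=0
after  3: x0=0x08 x1=0xa0 x2=0x62 x3=0xa8 x4=0xa0  N=1 Z=0
-- IRQ taken; context saved, return-PC = 4 --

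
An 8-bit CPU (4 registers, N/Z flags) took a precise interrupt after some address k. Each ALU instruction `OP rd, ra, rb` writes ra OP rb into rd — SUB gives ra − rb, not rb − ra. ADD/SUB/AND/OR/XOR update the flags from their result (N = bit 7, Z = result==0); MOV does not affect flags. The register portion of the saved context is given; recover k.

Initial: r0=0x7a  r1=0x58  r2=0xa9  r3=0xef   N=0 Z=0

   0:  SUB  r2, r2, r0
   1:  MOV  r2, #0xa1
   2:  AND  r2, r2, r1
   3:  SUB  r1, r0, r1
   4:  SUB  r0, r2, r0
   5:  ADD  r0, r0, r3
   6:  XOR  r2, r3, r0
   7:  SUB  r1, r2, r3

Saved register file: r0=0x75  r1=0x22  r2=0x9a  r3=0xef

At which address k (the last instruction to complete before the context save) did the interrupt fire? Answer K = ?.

after  0: r0=0x7a r1=0x58 r2=0x2f r3=0xef  N=0 Z=0
after  1: r0=0x7a r1=0x58 r2=0xa1 r3=0xef  N=0 Z=0
after  2: r0=0x7a r1=0x58 r2=0x00 r3=0xef  N=0 Z=1
after  3: r0=0x7a r1=0x22 r2=0x00 r3=0xef  N=0 Z=0
after  4: r0=0x86 r1=0x22 r2=0x00 r3=0xef  N=1 Z=0
after  5: r0=0x75 r1=0x22 r2=0x00 r3=0xef  N=0 Z=0
after  6: r0=0x75 r1=0x22 r2=0x9a r3=0xef  N=1 Z=0
-- IRQ taken; context saved, return-PC = 7 --

K = 6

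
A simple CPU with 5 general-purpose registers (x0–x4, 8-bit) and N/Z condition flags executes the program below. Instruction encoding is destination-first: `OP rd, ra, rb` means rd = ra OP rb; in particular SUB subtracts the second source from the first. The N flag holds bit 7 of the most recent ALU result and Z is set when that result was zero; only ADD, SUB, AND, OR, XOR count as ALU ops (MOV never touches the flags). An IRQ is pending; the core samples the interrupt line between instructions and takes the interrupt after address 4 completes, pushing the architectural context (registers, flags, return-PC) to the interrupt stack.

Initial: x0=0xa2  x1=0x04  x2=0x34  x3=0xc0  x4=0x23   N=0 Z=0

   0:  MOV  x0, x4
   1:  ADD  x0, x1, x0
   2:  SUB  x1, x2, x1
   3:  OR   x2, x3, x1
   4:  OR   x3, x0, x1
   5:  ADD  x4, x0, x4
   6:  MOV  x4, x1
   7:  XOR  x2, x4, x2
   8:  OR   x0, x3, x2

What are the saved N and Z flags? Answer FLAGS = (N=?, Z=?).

after  0: x0=0x23 x1=0x04 x2=0x34 x3=0xc0 x4=0x23  N=0 Z=0
after  1: x0=0x27 x1=0x04 x2=0x34 x3=0xc0 x4=0x23  N=0 Z=0
after  2: x0=0x27 x1=0x30 x2=0x34 x3=0xc0 x4=0x23  N=0 Z=0
after  3: x0=0x27 x1=0x30 x2=0xf0 x3=0xc0 x4=0x23  N=1 Z=0
after  4: x0=0x27 x1=0x30 x2=0xf0 x3=0x37 x4=0x23  N=0 Z=0
-- IRQ taken; context saved, return-PC = 5 --

FLAGS = (N=0, Z=0)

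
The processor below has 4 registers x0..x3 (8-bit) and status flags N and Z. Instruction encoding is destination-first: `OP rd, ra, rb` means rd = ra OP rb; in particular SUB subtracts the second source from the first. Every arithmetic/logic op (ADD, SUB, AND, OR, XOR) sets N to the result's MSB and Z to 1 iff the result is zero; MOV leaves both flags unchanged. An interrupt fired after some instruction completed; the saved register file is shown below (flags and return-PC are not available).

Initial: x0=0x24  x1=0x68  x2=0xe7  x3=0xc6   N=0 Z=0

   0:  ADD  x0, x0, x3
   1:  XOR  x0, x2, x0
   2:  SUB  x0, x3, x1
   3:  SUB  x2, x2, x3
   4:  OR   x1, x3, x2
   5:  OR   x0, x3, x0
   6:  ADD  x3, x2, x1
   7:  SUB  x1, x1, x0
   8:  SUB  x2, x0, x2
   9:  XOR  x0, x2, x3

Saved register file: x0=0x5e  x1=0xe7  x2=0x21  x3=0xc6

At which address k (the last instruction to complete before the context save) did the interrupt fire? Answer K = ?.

after  0: x0=0xea x1=0x68 x2=0xe7 x3=0xc6  N=1 Z=0
after  1: x0=0x0d x1=0x68 x2=0xe7 x3=0xc6  N=0 Z=0
after  2: x0=0x5e x1=0x68 x2=0xe7 x3=0xc6  N=0 Z=0
after  3: x0=0x5e x1=0x68 x2=0x21 x3=0xc6  N=0 Z=0
after  4: x0=0x5e x1=0xe7 x2=0x21 x3=0xc6  N=1 Z=0
-- IRQ taken; context saved, return-PC = 5 --

K = 4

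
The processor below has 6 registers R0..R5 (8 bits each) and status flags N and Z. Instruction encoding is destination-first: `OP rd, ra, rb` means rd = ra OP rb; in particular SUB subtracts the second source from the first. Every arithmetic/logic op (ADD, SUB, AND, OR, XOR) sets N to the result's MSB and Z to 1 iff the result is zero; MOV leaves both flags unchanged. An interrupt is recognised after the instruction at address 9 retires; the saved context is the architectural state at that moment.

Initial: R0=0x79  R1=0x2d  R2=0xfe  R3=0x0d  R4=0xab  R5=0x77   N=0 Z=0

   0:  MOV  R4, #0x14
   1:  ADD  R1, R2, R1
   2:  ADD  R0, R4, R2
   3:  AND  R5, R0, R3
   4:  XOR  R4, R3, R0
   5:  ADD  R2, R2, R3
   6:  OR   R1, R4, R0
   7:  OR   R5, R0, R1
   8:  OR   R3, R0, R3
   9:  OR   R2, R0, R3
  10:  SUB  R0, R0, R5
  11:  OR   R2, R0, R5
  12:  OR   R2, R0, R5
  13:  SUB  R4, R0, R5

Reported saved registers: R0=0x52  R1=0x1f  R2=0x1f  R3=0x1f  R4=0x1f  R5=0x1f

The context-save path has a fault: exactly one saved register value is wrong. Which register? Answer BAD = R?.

after  0: R0=0x79 R1=0x2d R2=0xfe R3=0x0d R4=0x14 R5=0x77  N=0 Z=0
after  1: R0=0x79 R1=0x2b R2=0xfe R3=0x0d R4=0x14 R5=0x77  N=0 Z=0
after  2: R0=0x12 R1=0x2b R2=0xfe R3=0x0d R4=0x14 R5=0x77  N=0 Z=0
after  3: R0=0x12 R1=0x2b R2=0xfe R3=0x0d R4=0x14 R5=0x00  N=0 Z=1
after  4: R0=0x12 R1=0x2b R2=0xfe R3=0x0d R4=0x1f R5=0x00  N=0 Z=0
after  5: R0=0x12 R1=0x2b R2=0x0b R3=0x0d R4=0x1f R5=0x00  N=0 Z=0
after  6: R0=0x12 R1=0x1f R2=0x0b R3=0x0d R4=0x1f R5=0x00  N=0 Z=0
after  7: R0=0x12 R1=0x1f R2=0x0b R3=0x0d R4=0x1f R5=0x1f  N=0 Z=0
after  8: R0=0x12 R1=0x1f R2=0x0b R3=0x1f R4=0x1f R5=0x1f  N=0 Z=0
after  9: R0=0x12 R1=0x1f R2=0x1f R3=0x1f R4=0x1f R5=0x1f  N=0 Z=0
-- IRQ taken; context saved, return-PC = 10 --
mismatch: R0: reported 0x52 vs actual 0x12

BAD = R0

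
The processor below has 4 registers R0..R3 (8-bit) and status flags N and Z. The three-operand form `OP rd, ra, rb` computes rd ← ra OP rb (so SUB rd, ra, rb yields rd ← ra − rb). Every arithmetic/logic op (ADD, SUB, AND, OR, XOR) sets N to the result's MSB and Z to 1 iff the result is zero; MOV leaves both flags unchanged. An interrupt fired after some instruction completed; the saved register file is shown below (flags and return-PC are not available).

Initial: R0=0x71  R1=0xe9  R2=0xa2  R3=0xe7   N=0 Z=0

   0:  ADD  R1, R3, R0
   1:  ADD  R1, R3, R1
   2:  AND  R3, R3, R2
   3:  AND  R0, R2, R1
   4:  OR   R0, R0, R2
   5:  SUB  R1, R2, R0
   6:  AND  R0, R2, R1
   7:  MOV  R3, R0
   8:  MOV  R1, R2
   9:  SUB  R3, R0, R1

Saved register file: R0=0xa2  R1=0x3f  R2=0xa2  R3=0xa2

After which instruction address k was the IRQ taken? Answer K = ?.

after  0: R0=0x71 R1=0x58 R2=0xa2 R3=0xe7  N=0 Z=0
after  1: R0=0x71 R1=0x3f R2=0xa2 R3=0xe7  N=0 Z=0
after  2: R0=0x71 R1=0x3f R2=0xa2 R3=0xa2  N=1 Z=0
after  3: R0=0x22 R1=0x3f R2=0xa2 R3=0xa2  N=0 Z=0
after  4: R0=0xa2 R1=0x3f R2=0xa2 R3=0xa2  N=1 Z=0
-- IRQ taken; context saved, return-PC = 5 --

K = 4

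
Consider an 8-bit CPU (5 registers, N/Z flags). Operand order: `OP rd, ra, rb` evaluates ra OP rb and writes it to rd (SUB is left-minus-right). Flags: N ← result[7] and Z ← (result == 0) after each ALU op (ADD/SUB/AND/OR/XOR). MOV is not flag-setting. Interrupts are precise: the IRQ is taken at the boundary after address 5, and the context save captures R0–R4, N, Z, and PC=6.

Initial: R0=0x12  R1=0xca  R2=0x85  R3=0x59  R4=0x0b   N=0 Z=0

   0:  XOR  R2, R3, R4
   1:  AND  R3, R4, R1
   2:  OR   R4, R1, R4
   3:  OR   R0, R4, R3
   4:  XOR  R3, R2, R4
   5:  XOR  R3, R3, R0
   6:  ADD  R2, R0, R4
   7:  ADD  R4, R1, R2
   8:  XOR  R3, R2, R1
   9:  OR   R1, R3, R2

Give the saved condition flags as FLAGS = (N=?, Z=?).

after  0: R0=0x12 R1=0xca R2=0x52 R3=0x59 R4=0x0b  N=0 Z=0
after  1: R0=0x12 R1=0xca R2=0x52 R3=0x0a R4=0x0b  N=0 Z=0
after  2: R0=0x12 R1=0xca R2=0x52 R3=0x0a R4=0xcb  N=1 Z=0
after  3: R0=0xcb R1=0xca R2=0x52 R3=0x0a R4=0xcb  N=1 Z=0
after  4: R0=0xcb R1=0xca R2=0x52 R3=0x99 R4=0xcb  N=1 Z=0
after  5: R0=0xcb R1=0xca R2=0x52 R3=0x52 R4=0xcb  N=0 Z=0
-- IRQ taken; context saved, return-PC = 6 --

FLAGS = (N=0, Z=0)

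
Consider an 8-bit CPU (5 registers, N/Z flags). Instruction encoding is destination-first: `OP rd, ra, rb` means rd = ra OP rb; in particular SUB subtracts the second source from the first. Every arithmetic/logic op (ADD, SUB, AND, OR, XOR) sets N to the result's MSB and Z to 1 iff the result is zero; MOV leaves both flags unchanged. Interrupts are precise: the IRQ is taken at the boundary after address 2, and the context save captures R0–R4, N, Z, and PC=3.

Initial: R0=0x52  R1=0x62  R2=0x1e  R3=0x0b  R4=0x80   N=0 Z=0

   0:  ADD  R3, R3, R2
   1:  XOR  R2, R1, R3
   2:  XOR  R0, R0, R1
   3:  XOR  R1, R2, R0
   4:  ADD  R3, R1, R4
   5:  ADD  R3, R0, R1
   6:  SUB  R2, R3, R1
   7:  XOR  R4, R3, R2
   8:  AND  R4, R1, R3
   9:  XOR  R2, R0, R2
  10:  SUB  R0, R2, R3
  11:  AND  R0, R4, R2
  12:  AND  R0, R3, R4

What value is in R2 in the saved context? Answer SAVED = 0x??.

SAVED = 0x4b

after  0: R0=0x52 R1=0x62 R2=0x1e R3=0x29 R4=0x80  N=0 Z=0
after  1: R0=0x52 R1=0x62 R2=0x4b R3=0x29 R4=0x80  N=0 Z=0
after  2: R0=0x30 R1=0x62 R2=0x4b R3=0x29 R4=0x80  N=0 Z=0
-- IRQ taken; context saved, return-PC = 3 --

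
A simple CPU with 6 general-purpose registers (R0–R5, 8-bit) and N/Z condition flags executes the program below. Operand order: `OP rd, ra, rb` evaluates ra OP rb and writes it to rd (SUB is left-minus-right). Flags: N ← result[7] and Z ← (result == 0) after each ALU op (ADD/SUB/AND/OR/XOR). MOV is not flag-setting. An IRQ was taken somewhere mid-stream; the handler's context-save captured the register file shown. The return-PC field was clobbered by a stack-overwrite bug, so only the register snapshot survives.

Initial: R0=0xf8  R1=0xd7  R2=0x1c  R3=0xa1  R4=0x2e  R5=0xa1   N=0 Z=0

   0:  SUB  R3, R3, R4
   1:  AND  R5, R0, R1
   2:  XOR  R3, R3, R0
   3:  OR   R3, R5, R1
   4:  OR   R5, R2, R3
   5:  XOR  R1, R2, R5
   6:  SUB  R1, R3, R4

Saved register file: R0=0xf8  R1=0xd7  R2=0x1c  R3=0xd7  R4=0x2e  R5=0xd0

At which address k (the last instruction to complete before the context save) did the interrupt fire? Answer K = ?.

K = 3

after  0: R0=0xf8 R1=0xd7 R2=0x1c R3=0x73 R4=0x2e R5=0xa1  N=0 Z=0
after  1: R0=0xf8 R1=0xd7 R2=0x1c R3=0x73 R4=0x2e R5=0xd0  N=1 Z=0
after  2: R0=0xf8 R1=0xd7 R2=0x1c R3=0x8b R4=0x2e R5=0xd0  N=1 Z=0
after  3: R0=0xf8 R1=0xd7 R2=0x1c R3=0xd7 R4=0x2e R5=0xd0  N=1 Z=0
-- IRQ taken; context saved, return-PC = 4 --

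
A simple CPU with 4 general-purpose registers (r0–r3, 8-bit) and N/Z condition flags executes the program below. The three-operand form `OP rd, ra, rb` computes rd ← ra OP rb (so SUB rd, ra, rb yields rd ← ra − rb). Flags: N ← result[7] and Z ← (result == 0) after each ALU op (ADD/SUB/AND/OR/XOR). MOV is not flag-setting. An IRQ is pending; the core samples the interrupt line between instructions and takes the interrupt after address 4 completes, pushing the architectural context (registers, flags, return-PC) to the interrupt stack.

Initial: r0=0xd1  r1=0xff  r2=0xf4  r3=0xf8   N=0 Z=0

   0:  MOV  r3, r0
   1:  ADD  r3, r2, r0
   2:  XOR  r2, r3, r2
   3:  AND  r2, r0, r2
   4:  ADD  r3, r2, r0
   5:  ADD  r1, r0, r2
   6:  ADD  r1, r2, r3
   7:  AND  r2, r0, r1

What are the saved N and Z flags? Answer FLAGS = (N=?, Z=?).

FLAGS = (N=1, Z=0)

after  0: r0=0xd1 r1=0xff r2=0xf4 r3=0xd1  N=0 Z=0
after  1: r0=0xd1 r1=0xff r2=0xf4 r3=0xc5  N=1 Z=0
after  2: r0=0xd1 r1=0xff r2=0x31 r3=0xc5  N=0 Z=0
after  3: r0=0xd1 r1=0xff r2=0x11 r3=0xc5  N=0 Z=0
after  4: r0=0xd1 r1=0xff r2=0x11 r3=0xe2  N=1 Z=0
-- IRQ taken; context saved, return-PC = 5 --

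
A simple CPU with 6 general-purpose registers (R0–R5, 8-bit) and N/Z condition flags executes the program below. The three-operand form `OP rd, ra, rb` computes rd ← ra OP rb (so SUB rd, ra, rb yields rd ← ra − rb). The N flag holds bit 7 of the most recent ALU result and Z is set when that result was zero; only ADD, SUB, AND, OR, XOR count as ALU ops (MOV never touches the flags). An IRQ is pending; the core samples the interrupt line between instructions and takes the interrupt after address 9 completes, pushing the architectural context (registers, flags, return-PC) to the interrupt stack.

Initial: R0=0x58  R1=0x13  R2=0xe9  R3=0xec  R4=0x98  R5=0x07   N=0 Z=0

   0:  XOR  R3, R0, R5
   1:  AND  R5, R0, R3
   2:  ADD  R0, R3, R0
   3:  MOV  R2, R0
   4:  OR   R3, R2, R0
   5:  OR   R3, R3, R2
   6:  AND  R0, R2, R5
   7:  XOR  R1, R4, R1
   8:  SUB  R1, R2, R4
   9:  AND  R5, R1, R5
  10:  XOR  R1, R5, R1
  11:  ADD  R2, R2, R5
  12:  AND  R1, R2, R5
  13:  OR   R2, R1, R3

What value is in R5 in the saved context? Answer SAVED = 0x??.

after  0: R0=0x58 R1=0x13 R2=0xe9 R3=0x5f R4=0x98 R5=0x07  N=0 Z=0
after  1: R0=0x58 R1=0x13 R2=0xe9 R3=0x5f R4=0x98 R5=0x58  N=0 Z=0
after  2: R0=0xb7 R1=0x13 R2=0xe9 R3=0x5f R4=0x98 R5=0x58  N=1 Z=0
after  3: R0=0xb7 R1=0x13 R2=0xb7 R3=0x5f R4=0x98 R5=0x58  N=1 Z=0
after  4: R0=0xb7 R1=0x13 R2=0xb7 R3=0xb7 R4=0x98 R5=0x58  N=1 Z=0
after  5: R0=0xb7 R1=0x13 R2=0xb7 R3=0xb7 R4=0x98 R5=0x58  N=1 Z=0
after  6: R0=0x10 R1=0x13 R2=0xb7 R3=0xb7 R4=0x98 R5=0x58  N=0 Z=0
after  7: R0=0x10 R1=0x8b R2=0xb7 R3=0xb7 R4=0x98 R5=0x58  N=1 Z=0
after  8: R0=0x10 R1=0x1f R2=0xb7 R3=0xb7 R4=0x98 R5=0x58  N=0 Z=0
after  9: R0=0x10 R1=0x1f R2=0xb7 R3=0xb7 R4=0x98 R5=0x18  N=0 Z=0
-- IRQ taken; context saved, return-PC = 10 --

SAVED = 0x18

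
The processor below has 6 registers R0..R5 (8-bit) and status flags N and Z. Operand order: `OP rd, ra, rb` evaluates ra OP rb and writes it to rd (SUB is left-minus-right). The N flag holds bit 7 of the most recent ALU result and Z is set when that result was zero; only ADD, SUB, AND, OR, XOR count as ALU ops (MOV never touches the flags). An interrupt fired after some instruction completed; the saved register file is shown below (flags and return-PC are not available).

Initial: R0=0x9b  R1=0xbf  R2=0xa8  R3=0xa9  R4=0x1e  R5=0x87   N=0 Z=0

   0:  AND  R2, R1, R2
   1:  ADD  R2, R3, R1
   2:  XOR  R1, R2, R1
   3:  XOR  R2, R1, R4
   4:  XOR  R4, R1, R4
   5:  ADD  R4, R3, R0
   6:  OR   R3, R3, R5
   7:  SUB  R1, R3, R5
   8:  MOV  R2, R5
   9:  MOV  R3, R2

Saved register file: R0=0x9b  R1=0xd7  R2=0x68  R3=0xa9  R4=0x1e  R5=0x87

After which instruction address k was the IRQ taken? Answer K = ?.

K = 2

after  0: R0=0x9b R1=0xbf R2=0xa8 R3=0xa9 R4=0x1e R5=0x87  N=1 Z=0
after  1: R0=0x9b R1=0xbf R2=0x68 R3=0xa9 R4=0x1e R5=0x87  N=0 Z=0
after  2: R0=0x9b R1=0xd7 R2=0x68 R3=0xa9 R4=0x1e R5=0x87  N=1 Z=0
-- IRQ taken; context saved, return-PC = 3 --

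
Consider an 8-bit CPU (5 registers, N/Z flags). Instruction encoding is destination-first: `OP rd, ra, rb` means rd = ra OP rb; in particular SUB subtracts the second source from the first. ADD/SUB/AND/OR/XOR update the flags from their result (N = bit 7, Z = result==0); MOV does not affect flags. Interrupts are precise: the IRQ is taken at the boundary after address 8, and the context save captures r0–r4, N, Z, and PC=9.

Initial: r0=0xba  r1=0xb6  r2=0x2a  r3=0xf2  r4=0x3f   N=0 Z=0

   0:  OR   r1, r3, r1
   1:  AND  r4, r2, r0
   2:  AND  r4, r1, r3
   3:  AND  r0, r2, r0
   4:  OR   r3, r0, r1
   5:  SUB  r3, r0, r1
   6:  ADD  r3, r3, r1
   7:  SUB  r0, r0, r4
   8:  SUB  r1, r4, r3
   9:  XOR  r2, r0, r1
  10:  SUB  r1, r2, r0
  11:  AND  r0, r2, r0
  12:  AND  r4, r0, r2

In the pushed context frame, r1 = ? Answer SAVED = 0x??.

after  0: r0=0xba r1=0xf6 r2=0x2a r3=0xf2 r4=0x3f  N=1 Z=0
after  1: r0=0xba r1=0xf6 r2=0x2a r3=0xf2 r4=0x2a  N=0 Z=0
after  2: r0=0xba r1=0xf6 r2=0x2a r3=0xf2 r4=0xf2  N=1 Z=0
after  3: r0=0x2a r1=0xf6 r2=0x2a r3=0xf2 r4=0xf2  N=0 Z=0
after  4: r0=0x2a r1=0xf6 r2=0x2a r3=0xfe r4=0xf2  N=1 Z=0
after  5: r0=0x2a r1=0xf6 r2=0x2a r3=0x34 r4=0xf2  N=0 Z=0
after  6: r0=0x2a r1=0xf6 r2=0x2a r3=0x2a r4=0xf2  N=0 Z=0
after  7: r0=0x38 r1=0xf6 r2=0x2a r3=0x2a r4=0xf2  N=0 Z=0
after  8: r0=0x38 r1=0xc8 r2=0x2a r3=0x2a r4=0xf2  N=1 Z=0
-- IRQ taken; context saved, return-PC = 9 --

SAVED = 0xc8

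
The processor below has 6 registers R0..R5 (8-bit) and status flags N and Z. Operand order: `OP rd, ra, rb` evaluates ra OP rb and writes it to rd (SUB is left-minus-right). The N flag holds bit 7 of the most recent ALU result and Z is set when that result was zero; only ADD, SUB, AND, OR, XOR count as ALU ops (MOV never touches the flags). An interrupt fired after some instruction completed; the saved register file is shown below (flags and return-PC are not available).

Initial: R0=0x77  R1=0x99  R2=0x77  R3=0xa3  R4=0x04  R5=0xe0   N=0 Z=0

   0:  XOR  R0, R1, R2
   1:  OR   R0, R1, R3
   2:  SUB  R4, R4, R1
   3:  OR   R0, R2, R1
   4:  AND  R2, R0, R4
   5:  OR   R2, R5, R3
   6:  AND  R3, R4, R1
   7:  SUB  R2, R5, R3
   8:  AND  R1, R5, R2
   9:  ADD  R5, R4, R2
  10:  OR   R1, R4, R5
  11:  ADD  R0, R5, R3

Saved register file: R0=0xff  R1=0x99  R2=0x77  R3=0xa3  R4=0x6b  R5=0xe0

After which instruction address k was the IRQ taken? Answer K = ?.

K = 3

after  0: R0=0xee R1=0x99 R2=0x77 R3=0xa3 R4=0x04 R5=0xe0  N=1 Z=0
after  1: R0=0xbb R1=0x99 R2=0x77 R3=0xa3 R4=0x04 R5=0xe0  N=1 Z=0
after  2: R0=0xbb R1=0x99 R2=0x77 R3=0xa3 R4=0x6b R5=0xe0  N=0 Z=0
after  3: R0=0xff R1=0x99 R2=0x77 R3=0xa3 R4=0x6b R5=0xe0  N=1 Z=0
-- IRQ taken; context saved, return-PC = 4 --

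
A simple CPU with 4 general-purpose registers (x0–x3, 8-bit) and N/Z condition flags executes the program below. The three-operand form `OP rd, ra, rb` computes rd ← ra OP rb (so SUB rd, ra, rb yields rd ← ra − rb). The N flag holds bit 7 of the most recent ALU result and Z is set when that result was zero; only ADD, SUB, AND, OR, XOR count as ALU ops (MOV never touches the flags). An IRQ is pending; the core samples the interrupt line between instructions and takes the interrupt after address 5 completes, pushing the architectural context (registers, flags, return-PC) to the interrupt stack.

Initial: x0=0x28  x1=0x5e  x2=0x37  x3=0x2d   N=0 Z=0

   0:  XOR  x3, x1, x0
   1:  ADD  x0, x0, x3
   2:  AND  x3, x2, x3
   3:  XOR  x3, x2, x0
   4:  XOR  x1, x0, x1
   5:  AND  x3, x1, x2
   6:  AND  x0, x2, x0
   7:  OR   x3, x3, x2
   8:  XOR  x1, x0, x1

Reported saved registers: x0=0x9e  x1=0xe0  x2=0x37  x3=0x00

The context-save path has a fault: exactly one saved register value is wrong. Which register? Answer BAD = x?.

BAD = x1

after  0: x0=0x28 x1=0x5e x2=0x37 x3=0x76  N=0 Z=0
after  1: x0=0x9e x1=0x5e x2=0x37 x3=0x76  N=1 Z=0
after  2: x0=0x9e x1=0x5e x2=0x37 x3=0x36  N=0 Z=0
after  3: x0=0x9e x1=0x5e x2=0x37 x3=0xa9  N=1 Z=0
after  4: x0=0x9e x1=0xc0 x2=0x37 x3=0xa9  N=1 Z=0
after  5: x0=0x9e x1=0xc0 x2=0x37 x3=0x00  N=0 Z=1
-- IRQ taken; context saved, return-PC = 6 --
mismatch: x1: reported 0xe0 vs actual 0xc0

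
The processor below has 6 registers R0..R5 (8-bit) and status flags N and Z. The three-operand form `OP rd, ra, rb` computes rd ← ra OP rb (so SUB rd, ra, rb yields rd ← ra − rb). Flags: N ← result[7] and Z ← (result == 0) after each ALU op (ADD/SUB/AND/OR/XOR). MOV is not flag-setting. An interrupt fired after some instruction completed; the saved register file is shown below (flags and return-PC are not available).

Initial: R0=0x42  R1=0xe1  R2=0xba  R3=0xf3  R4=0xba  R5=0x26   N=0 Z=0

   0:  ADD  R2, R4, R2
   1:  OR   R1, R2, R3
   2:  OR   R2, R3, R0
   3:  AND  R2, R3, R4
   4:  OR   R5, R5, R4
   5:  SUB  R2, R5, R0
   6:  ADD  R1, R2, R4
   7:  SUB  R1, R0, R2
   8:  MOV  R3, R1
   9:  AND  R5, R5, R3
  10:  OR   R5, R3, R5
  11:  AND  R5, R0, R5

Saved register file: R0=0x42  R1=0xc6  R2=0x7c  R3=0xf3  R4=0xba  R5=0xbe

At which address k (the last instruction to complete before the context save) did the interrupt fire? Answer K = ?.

K = 7

after  0: R0=0x42 R1=0xe1 R2=0x74 R3=0xf3 R4=0xba R5=0x26  N=0 Z=0
after  1: R0=0x42 R1=0xf7 R2=0x74 R3=0xf3 R4=0xba R5=0x26  N=1 Z=0
after  2: R0=0x42 R1=0xf7 R2=0xf3 R3=0xf3 R4=0xba R5=0x26  N=1 Z=0
after  3: R0=0x42 R1=0xf7 R2=0xb2 R3=0xf3 R4=0xba R5=0x26  N=1 Z=0
after  4: R0=0x42 R1=0xf7 R2=0xb2 R3=0xf3 R4=0xba R5=0xbe  N=1 Z=0
after  5: R0=0x42 R1=0xf7 R2=0x7c R3=0xf3 R4=0xba R5=0xbe  N=0 Z=0
after  6: R0=0x42 R1=0x36 R2=0x7c R3=0xf3 R4=0xba R5=0xbe  N=0 Z=0
after  7: R0=0x42 R1=0xc6 R2=0x7c R3=0xf3 R4=0xba R5=0xbe  N=1 Z=0
-- IRQ taken; context saved, return-PC = 8 --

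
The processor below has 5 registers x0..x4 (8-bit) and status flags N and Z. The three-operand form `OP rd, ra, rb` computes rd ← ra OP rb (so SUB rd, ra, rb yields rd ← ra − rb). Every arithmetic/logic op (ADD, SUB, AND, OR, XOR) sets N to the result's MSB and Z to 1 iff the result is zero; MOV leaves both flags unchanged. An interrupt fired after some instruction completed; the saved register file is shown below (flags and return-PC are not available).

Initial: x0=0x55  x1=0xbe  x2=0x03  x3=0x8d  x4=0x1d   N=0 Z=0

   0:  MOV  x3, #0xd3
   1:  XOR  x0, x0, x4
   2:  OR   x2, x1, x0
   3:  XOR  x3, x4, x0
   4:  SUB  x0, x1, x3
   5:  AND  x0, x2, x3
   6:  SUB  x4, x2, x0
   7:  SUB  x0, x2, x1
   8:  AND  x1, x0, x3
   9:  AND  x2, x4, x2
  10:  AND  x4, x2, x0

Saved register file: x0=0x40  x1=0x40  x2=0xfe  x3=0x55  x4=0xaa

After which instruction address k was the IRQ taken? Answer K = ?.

after  0: x0=0x55 x1=0xbe x2=0x03 x3=0xd3 x4=0x1d  N=0 Z=0
after  1: x0=0x48 x1=0xbe x2=0x03 x3=0xd3 x4=0x1d  N=0 Z=0
after  2: x0=0x48 x1=0xbe x2=0xfe x3=0xd3 x4=0x1d  N=1 Z=0
after  3: x0=0x48 x1=0xbe x2=0xfe x3=0x55 x4=0x1d  N=0 Z=0
after  4: x0=0x69 x1=0xbe x2=0xfe x3=0x55 x4=0x1d  N=0 Z=0
after  5: x0=0x54 x1=0xbe x2=0xfe x3=0x55 x4=0x1d  N=0 Z=0
after  6: x0=0x54 x1=0xbe x2=0xfe x3=0x55 x4=0xaa  N=1 Z=0
after  7: x0=0x40 x1=0xbe x2=0xfe x3=0x55 x4=0xaa  N=0 Z=0
after  8: x0=0x40 x1=0x40 x2=0xfe x3=0x55 x4=0xaa  N=0 Z=0
-- IRQ taken; context saved, return-PC = 9 --

K = 8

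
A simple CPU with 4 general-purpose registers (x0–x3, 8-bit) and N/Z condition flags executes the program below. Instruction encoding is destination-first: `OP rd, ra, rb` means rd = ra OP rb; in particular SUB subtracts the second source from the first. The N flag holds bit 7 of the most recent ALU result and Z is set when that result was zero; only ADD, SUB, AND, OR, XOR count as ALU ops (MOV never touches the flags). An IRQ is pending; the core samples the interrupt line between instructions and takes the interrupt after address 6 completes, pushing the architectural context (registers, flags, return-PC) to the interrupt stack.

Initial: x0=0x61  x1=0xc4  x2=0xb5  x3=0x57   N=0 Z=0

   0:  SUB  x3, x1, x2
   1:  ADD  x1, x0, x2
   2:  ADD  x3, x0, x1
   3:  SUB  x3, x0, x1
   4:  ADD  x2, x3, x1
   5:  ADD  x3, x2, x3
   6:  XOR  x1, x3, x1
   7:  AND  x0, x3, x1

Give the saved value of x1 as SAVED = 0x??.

after  0: x0=0x61 x1=0xc4 x2=0xb5 x3=0x0f  N=0 Z=0
after  1: x0=0x61 x1=0x16 x2=0xb5 x3=0x0f  N=0 Z=0
after  2: x0=0x61 x1=0x16 x2=0xb5 x3=0x77  N=0 Z=0
after  3: x0=0x61 x1=0x16 x2=0xb5 x3=0x4b  N=0 Z=0
after  4: x0=0x61 x1=0x16 x2=0x61 x3=0x4b  N=0 Z=0
after  5: x0=0x61 x1=0x16 x2=0x61 x3=0xac  N=1 Z=0
after  6: x0=0x61 x1=0xba x2=0x61 x3=0xac  N=1 Z=0
-- IRQ taken; context saved, return-PC = 7 --

SAVED = 0xba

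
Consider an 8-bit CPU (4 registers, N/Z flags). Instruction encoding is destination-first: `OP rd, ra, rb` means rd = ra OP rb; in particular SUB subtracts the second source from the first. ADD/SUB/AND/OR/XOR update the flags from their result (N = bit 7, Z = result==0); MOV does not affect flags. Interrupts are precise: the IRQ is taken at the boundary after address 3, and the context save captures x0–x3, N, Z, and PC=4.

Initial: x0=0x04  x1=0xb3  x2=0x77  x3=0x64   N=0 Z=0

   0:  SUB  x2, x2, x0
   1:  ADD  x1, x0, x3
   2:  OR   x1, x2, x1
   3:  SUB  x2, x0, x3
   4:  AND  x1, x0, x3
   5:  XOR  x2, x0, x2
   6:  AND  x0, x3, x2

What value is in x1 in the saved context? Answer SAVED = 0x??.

SAVED = 0x7b

after  0: x0=0x04 x1=0xb3 x2=0x73 x3=0x64  N=0 Z=0
after  1: x0=0x04 x1=0x68 x2=0x73 x3=0x64  N=0 Z=0
after  2: x0=0x04 x1=0x7b x2=0x73 x3=0x64  N=0 Z=0
after  3: x0=0x04 x1=0x7b x2=0xa0 x3=0x64  N=1 Z=0
-- IRQ taken; context saved, return-PC = 4 --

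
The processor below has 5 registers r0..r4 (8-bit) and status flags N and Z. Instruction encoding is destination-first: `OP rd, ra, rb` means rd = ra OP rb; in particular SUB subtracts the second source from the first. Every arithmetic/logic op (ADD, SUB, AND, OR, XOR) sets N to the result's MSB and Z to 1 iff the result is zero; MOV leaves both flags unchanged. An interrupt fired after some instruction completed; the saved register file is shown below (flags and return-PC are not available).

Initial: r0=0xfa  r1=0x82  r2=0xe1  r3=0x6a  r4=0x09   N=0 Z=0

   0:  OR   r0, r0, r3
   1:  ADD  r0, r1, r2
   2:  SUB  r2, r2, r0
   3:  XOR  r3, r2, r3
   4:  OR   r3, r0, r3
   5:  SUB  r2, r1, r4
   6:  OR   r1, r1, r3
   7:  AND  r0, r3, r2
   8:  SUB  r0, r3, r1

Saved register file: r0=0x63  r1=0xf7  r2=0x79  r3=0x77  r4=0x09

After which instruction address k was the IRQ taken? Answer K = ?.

K = 6

after  0: r0=0xfa r1=0x82 r2=0xe1 r3=0x6a r4=0x09  N=1 Z=0
after  1: r0=0x63 r1=0x82 r2=0xe1 r3=0x6a r4=0x09  N=0 Z=0
after  2: r0=0x63 r1=0x82 r2=0x7e r3=0x6a r4=0x09  N=0 Z=0
after  3: r0=0x63 r1=0x82 r2=0x7e r3=0x14 r4=0x09  N=0 Z=0
after  4: r0=0x63 r1=0x82 r2=0x7e r3=0x77 r4=0x09  N=0 Z=0
after  5: r0=0x63 r1=0x82 r2=0x79 r3=0x77 r4=0x09  N=0 Z=0
after  6: r0=0x63 r1=0xf7 r2=0x79 r3=0x77 r4=0x09  N=1 Z=0
-- IRQ taken; context saved, return-PC = 7 --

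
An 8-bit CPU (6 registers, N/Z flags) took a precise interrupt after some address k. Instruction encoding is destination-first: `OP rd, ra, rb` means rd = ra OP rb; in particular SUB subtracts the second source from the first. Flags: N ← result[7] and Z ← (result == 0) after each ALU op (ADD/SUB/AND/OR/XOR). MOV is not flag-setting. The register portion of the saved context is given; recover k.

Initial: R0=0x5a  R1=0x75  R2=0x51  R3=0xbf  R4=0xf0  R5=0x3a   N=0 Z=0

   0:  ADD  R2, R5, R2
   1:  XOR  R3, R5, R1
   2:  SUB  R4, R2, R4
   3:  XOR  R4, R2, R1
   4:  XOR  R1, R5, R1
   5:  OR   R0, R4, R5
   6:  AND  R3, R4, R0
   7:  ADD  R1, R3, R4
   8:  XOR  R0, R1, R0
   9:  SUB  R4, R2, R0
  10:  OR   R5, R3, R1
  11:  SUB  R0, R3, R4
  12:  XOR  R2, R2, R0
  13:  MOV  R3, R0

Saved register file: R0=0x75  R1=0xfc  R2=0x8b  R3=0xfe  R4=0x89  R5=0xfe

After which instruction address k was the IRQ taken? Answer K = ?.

after  0: R0=0x5a R1=0x75 R2=0x8b R3=0xbf R4=0xf0 R5=0x3a  N=1 Z=0
after  1: R0=0x5a R1=0x75 R2=0x8b R3=0x4f R4=0xf0 R5=0x3a  N=0 Z=0
after  2: R0=0x5a R1=0x75 R2=0x8b R3=0x4f R4=0x9b R5=0x3a  N=1 Z=0
after  3: R0=0x5a R1=0x75 R2=0x8b R3=0x4f R4=0xfe R5=0x3a  N=1 Z=0
after  4: R0=0x5a R1=0x4f R2=0x8b R3=0x4f R4=0xfe R5=0x3a  N=0 Z=0
after  5: R0=0xfe R1=0x4f R2=0x8b R3=0x4f R4=0xfe R5=0x3a  N=1 Z=0
after  6: R0=0xfe R1=0x4f R2=0x8b R3=0xfe R4=0xfe R5=0x3a  N=1 Z=0
after  7: R0=0xfe R1=0xfc R2=0x8b R3=0xfe R4=0xfe R5=0x3a  N=1 Z=0
after  8: R0=0x02 R1=0xfc R2=0x8b R3=0xfe R4=0xfe R5=0x3a  N=0 Z=0
after  9: R0=0x02 R1=0xfc R2=0x8b R3=0xfe R4=0x89 R5=0x3a  N=1 Z=0
after 10: R0=0x02 R1=0xfc R2=0x8b R3=0xfe R4=0x89 R5=0xfe  N=1 Z=0
after 11: R0=0x75 R1=0xfc R2=0x8b R3=0xfe R4=0x89 R5=0xfe  N=0 Z=0
-- IRQ taken; context saved, return-PC = 12 --

K = 11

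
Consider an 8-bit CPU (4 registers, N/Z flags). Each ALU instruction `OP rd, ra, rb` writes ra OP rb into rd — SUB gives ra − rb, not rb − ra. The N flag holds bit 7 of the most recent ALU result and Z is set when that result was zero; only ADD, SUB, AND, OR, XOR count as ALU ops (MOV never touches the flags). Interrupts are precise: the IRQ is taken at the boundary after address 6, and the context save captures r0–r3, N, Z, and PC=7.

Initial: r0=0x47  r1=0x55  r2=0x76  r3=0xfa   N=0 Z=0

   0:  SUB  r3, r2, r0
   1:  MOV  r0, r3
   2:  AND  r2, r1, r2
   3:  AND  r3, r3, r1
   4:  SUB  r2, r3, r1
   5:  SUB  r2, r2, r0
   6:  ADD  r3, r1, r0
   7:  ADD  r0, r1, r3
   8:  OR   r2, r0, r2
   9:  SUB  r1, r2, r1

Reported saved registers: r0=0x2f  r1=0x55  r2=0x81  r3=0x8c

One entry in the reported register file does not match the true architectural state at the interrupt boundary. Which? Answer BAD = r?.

BAD = r3

after  0: r0=0x47 r1=0x55 r2=0x76 r3=0x2f  N=0 Z=0
after  1: r0=0x2f r1=0x55 r2=0x76 r3=0x2f  N=0 Z=0
after  2: r0=0x2f r1=0x55 r2=0x54 r3=0x2f  N=0 Z=0
after  3: r0=0x2f r1=0x55 r2=0x54 r3=0x05  N=0 Z=0
after  4: r0=0x2f r1=0x55 r2=0xb0 r3=0x05  N=1 Z=0
after  5: r0=0x2f r1=0x55 r2=0x81 r3=0x05  N=1 Z=0
after  6: r0=0x2f r1=0x55 r2=0x81 r3=0x84  N=1 Z=0
-- IRQ taken; context saved, return-PC = 7 --
mismatch: r3: reported 0x8c vs actual 0x84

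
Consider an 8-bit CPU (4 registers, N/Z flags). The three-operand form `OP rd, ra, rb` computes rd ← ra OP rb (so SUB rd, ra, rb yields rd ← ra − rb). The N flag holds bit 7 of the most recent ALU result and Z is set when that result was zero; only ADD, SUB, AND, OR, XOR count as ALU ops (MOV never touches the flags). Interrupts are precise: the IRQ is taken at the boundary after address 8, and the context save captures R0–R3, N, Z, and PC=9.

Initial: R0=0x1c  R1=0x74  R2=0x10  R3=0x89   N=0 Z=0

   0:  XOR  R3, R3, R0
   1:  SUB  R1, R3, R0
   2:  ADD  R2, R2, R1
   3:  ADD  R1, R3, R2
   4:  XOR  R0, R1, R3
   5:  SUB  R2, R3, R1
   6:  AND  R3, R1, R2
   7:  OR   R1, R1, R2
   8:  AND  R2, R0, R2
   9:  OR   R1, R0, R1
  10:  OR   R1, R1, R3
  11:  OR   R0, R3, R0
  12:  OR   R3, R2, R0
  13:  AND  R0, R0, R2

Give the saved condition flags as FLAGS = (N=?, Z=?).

after  0: R0=0x1c R1=0x74 R2=0x10 R3=0x95  N=1 Z=0
after  1: R0=0x1c R1=0x79 R2=0x10 R3=0x95  N=0 Z=0
after  2: R0=0x1c R1=0x79 R2=0x89 R3=0x95  N=1 Z=0
after  3: R0=0x1c R1=0x1e R2=0x89 R3=0x95  N=0 Z=0
after  4: R0=0x8b R1=0x1e R2=0x89 R3=0x95  N=1 Z=0
after  5: R0=0x8b R1=0x1e R2=0x77 R3=0x95  N=0 Z=0
after  6: R0=0x8b R1=0x1e R2=0x77 R3=0x16  N=0 Z=0
after  7: R0=0x8b R1=0x7f R2=0x77 R3=0x16  N=0 Z=0
after  8: R0=0x8b R1=0x7f R2=0x03 R3=0x16  N=0 Z=0
-- IRQ taken; context saved, return-PC = 9 --

FLAGS = (N=0, Z=0)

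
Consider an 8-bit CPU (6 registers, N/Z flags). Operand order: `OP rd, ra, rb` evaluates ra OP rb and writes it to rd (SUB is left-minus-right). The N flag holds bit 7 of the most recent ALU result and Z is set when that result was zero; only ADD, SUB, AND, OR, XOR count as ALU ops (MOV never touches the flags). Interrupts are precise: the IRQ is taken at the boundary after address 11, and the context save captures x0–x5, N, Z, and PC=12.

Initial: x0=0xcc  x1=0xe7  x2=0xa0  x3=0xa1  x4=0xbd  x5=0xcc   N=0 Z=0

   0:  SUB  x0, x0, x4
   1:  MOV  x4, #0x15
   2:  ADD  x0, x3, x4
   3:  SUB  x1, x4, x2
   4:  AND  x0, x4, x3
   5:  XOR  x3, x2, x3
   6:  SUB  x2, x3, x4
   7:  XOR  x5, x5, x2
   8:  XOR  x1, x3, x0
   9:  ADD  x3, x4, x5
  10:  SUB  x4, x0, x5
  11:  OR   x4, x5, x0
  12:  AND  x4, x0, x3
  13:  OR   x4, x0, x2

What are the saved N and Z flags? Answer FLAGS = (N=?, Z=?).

FLAGS = (N=0, Z=0)

after  0: x0=0x0f x1=0xe7 x2=0xa0 x3=0xa1 x4=0xbd x5=0xcc  N=0 Z=0
after  1: x0=0x0f x1=0xe7 x2=0xa0 x3=0xa1 x4=0x15 x5=0xcc  N=0 Z=0
after  2: x0=0xb6 x1=0xe7 x2=0xa0 x3=0xa1 x4=0x15 x5=0xcc  N=1 Z=0
after  3: x0=0xb6 x1=0x75 x2=0xa0 x3=0xa1 x4=0x15 x5=0xcc  N=0 Z=0
after  4: x0=0x01 x1=0x75 x2=0xa0 x3=0xa1 x4=0x15 x5=0xcc  N=0 Z=0
after  5: x0=0x01 x1=0x75 x2=0xa0 x3=0x01 x4=0x15 x5=0xcc  N=0 Z=0
after  6: x0=0x01 x1=0x75 x2=0xec x3=0x01 x4=0x15 x5=0xcc  N=1 Z=0
after  7: x0=0x01 x1=0x75 x2=0xec x3=0x01 x4=0x15 x5=0x20  N=0 Z=0
after  8: x0=0x01 x1=0x00 x2=0xec x3=0x01 x4=0x15 x5=0x20  N=0 Z=1
after  9: x0=0x01 x1=0x00 x2=0xec x3=0x35 x4=0x15 x5=0x20  N=0 Z=0
after 10: x0=0x01 x1=0x00 x2=0xec x3=0x35 x4=0xe1 x5=0x20  N=1 Z=0
after 11: x0=0x01 x1=0x00 x2=0xec x3=0x35 x4=0x21 x5=0x20  N=0 Z=0
-- IRQ taken; context saved, return-PC = 12 --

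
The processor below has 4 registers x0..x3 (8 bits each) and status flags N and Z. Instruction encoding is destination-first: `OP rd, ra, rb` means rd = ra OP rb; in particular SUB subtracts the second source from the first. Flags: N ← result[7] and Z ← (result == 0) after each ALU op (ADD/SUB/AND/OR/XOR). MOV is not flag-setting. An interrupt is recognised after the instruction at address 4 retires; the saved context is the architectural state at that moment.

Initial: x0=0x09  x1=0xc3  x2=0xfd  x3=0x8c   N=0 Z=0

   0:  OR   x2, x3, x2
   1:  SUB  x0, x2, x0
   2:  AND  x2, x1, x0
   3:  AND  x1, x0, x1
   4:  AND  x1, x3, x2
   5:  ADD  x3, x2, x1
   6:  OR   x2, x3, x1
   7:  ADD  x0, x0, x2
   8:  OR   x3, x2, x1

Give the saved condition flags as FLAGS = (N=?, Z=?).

FLAGS = (N=1, Z=0)

after  0: x0=0x09 x1=0xc3 x2=0xfd x3=0x8c  N=1 Z=0
after  1: x0=0xf4 x1=0xc3 x2=0xfd x3=0x8c  N=1 Z=0
after  2: x0=0xf4 x1=0xc3 x2=0xc0 x3=0x8c  N=1 Z=0
after  3: x0=0xf4 x1=0xc0 x2=0xc0 x3=0x8c  N=1 Z=0
after  4: x0=0xf4 x1=0x80 x2=0xc0 x3=0x8c  N=1 Z=0
-- IRQ taken; context saved, return-PC = 5 --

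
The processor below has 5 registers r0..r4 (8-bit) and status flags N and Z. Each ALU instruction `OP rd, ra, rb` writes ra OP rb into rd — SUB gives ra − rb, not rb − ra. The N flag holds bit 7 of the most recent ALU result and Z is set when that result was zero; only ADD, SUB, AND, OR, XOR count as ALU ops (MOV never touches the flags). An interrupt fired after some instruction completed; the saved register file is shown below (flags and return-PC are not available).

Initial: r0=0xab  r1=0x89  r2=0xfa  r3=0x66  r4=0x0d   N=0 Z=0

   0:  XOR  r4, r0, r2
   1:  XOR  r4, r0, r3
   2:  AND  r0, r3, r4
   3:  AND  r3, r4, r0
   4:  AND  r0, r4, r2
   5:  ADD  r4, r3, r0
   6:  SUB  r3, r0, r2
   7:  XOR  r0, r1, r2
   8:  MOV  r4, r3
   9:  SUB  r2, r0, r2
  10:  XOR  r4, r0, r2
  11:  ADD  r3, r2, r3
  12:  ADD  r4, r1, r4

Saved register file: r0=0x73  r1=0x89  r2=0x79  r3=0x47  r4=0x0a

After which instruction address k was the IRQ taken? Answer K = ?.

K = 11

after  0: r0=0xab r1=0x89 r2=0xfa r3=0x66 r4=0x51  N=0 Z=0
after  1: r0=0xab r1=0x89 r2=0xfa r3=0x66 r4=0xcd  N=1 Z=0
after  2: r0=0x44 r1=0x89 r2=0xfa r3=0x66 r4=0xcd  N=0 Z=0
after  3: r0=0x44 r1=0x89 r2=0xfa r3=0x44 r4=0xcd  N=0 Z=0
after  4: r0=0xc8 r1=0x89 r2=0xfa r3=0x44 r4=0xcd  N=1 Z=0
after  5: r0=0xc8 r1=0x89 r2=0xfa r3=0x44 r4=0x0c  N=0 Z=0
after  6: r0=0xc8 r1=0x89 r2=0xfa r3=0xce r4=0x0c  N=1 Z=0
after  7: r0=0x73 r1=0x89 r2=0xfa r3=0xce r4=0x0c  N=0 Z=0
after  8: r0=0x73 r1=0x89 r2=0xfa r3=0xce r4=0xce  N=0 Z=0
after  9: r0=0x73 r1=0x89 r2=0x79 r3=0xce r4=0xce  N=0 Z=0
after 10: r0=0x73 r1=0x89 r2=0x79 r3=0xce r4=0x0a  N=0 Z=0
after 11: r0=0x73 r1=0x89 r2=0x79 r3=0x47 r4=0x0a  N=0 Z=0
-- IRQ taken; context saved, return-PC = 12 --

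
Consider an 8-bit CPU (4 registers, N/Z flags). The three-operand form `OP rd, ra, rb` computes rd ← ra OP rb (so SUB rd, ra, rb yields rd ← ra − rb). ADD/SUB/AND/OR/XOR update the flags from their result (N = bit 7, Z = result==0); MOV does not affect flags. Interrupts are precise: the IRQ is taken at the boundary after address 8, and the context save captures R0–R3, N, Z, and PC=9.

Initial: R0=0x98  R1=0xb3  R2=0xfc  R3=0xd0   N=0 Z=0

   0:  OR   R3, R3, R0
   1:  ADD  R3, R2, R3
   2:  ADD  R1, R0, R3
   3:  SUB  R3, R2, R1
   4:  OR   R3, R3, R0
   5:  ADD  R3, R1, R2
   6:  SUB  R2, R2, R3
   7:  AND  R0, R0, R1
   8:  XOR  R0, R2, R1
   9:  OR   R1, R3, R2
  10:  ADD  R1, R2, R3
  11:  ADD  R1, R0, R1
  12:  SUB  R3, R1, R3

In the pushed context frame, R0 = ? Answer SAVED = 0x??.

SAVED = 0xf8

after  0: R0=0x98 R1=0xb3 R2=0xfc R3=0xd8  N=1 Z=0
after  1: R0=0x98 R1=0xb3 R2=0xfc R3=0xd4  N=1 Z=0
after  2: R0=0x98 R1=0x6c R2=0xfc R3=0xd4  N=0 Z=0
after  3: R0=0x98 R1=0x6c R2=0xfc R3=0x90  N=1 Z=0
after  4: R0=0x98 R1=0x6c R2=0xfc R3=0x98  N=1 Z=0
after  5: R0=0x98 R1=0x6c R2=0xfc R3=0x68  N=0 Z=0
after  6: R0=0x98 R1=0x6c R2=0x94 R3=0x68  N=1 Z=0
after  7: R0=0x08 R1=0x6c R2=0x94 R3=0x68  N=0 Z=0
after  8: R0=0xf8 R1=0x6c R2=0x94 R3=0x68  N=1 Z=0
-- IRQ taken; context saved, return-PC = 9 --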